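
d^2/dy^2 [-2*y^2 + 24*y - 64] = -4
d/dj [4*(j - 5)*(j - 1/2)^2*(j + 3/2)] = 16*j^3 - 54*j^2 - 30*j + 53/2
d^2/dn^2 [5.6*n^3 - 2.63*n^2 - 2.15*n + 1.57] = 33.6*n - 5.26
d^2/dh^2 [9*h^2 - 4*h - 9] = 18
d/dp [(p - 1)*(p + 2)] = 2*p + 1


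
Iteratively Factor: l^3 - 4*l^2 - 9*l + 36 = (l + 3)*(l^2 - 7*l + 12) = (l - 4)*(l + 3)*(l - 3)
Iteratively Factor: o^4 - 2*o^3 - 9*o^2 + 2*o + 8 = (o + 1)*(o^3 - 3*o^2 - 6*o + 8) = (o + 1)*(o + 2)*(o^2 - 5*o + 4) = (o - 4)*(o + 1)*(o + 2)*(o - 1)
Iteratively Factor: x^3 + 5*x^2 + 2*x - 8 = (x + 2)*(x^2 + 3*x - 4) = (x + 2)*(x + 4)*(x - 1)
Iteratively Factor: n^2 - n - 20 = (n + 4)*(n - 5)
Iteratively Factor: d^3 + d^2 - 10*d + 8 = (d + 4)*(d^2 - 3*d + 2) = (d - 1)*(d + 4)*(d - 2)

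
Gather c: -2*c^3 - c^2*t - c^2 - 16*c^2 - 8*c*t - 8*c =-2*c^3 + c^2*(-t - 17) + c*(-8*t - 8)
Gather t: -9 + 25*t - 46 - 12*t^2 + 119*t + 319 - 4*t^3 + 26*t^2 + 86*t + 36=-4*t^3 + 14*t^2 + 230*t + 300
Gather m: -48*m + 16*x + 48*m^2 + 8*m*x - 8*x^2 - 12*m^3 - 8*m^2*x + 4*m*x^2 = -12*m^3 + m^2*(48 - 8*x) + m*(4*x^2 + 8*x - 48) - 8*x^2 + 16*x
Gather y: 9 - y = 9 - y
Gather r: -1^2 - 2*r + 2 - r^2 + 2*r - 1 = -r^2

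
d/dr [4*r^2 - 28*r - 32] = 8*r - 28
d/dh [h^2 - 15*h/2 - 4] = 2*h - 15/2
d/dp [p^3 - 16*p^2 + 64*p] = 3*p^2 - 32*p + 64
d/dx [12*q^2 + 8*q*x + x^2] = 8*q + 2*x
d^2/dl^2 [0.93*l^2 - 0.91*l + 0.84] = 1.86000000000000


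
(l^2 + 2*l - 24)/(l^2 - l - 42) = (l - 4)/(l - 7)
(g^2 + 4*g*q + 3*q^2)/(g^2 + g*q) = (g + 3*q)/g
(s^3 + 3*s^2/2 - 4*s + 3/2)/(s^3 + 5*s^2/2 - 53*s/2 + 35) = (2*s^3 + 3*s^2 - 8*s + 3)/(2*s^3 + 5*s^2 - 53*s + 70)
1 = 1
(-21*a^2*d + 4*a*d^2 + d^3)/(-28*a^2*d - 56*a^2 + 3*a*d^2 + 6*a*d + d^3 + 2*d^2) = d*(3*a - d)/(4*a*d + 8*a - d^2 - 2*d)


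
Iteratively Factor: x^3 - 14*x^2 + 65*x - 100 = (x - 4)*(x^2 - 10*x + 25) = (x - 5)*(x - 4)*(x - 5)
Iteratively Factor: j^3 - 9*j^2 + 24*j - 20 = (j - 2)*(j^2 - 7*j + 10) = (j - 5)*(j - 2)*(j - 2)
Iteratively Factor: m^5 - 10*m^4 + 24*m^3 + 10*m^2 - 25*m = (m + 1)*(m^4 - 11*m^3 + 35*m^2 - 25*m) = m*(m + 1)*(m^3 - 11*m^2 + 35*m - 25) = m*(m - 5)*(m + 1)*(m^2 - 6*m + 5) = m*(m - 5)*(m - 1)*(m + 1)*(m - 5)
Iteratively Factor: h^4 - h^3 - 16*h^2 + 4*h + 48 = (h + 2)*(h^3 - 3*h^2 - 10*h + 24) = (h - 4)*(h + 2)*(h^2 + h - 6) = (h - 4)*(h + 2)*(h + 3)*(h - 2)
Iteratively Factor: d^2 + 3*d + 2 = (d + 2)*(d + 1)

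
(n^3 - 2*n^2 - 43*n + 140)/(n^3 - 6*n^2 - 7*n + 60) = (n + 7)/(n + 3)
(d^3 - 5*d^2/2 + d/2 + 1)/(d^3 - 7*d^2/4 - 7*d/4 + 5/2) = 2*(2*d + 1)/(4*d + 5)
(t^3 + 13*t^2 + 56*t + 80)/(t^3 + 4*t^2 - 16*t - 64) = (t + 5)/(t - 4)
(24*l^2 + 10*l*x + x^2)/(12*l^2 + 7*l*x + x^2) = (6*l + x)/(3*l + x)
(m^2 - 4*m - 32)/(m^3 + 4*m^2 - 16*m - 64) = (m - 8)/(m^2 - 16)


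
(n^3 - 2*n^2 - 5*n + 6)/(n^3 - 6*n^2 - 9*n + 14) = (n - 3)/(n - 7)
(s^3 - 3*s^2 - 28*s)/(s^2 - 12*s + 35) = s*(s + 4)/(s - 5)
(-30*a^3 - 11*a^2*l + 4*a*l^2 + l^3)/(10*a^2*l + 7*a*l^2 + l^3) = (-3*a + l)/l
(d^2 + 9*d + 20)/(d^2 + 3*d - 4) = (d + 5)/(d - 1)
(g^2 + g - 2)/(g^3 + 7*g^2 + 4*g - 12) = 1/(g + 6)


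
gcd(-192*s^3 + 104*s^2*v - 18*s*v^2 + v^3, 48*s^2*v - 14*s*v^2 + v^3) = 48*s^2 - 14*s*v + v^2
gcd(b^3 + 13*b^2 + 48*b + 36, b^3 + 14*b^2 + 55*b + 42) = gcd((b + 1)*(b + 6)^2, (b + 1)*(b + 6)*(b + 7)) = b^2 + 7*b + 6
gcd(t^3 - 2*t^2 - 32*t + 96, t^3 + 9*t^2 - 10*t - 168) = t^2 + 2*t - 24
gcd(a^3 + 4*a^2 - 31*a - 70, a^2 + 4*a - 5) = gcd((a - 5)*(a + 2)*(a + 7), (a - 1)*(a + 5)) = 1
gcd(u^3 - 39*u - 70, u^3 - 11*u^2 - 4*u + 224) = u - 7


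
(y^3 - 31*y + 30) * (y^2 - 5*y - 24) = y^5 - 5*y^4 - 55*y^3 + 185*y^2 + 594*y - 720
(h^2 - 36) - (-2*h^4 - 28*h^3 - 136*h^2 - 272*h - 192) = 2*h^4 + 28*h^3 + 137*h^2 + 272*h + 156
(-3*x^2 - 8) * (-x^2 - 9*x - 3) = 3*x^4 + 27*x^3 + 17*x^2 + 72*x + 24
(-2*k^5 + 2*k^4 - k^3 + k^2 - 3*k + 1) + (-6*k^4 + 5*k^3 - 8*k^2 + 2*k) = -2*k^5 - 4*k^4 + 4*k^3 - 7*k^2 - k + 1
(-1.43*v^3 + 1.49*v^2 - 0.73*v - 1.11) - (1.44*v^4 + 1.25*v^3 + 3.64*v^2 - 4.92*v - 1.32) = -1.44*v^4 - 2.68*v^3 - 2.15*v^2 + 4.19*v + 0.21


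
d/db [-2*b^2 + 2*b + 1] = 2 - 4*b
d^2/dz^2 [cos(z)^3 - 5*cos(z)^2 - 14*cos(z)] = 53*cos(z)/4 + 10*cos(2*z) - 9*cos(3*z)/4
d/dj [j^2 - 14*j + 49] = 2*j - 14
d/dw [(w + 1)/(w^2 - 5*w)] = (-w^2 - 2*w + 5)/(w^2*(w^2 - 10*w + 25))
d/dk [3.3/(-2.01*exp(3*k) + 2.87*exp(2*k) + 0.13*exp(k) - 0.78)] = (19.899*exp(2*k) - 18.942*exp(k) - 0.429)*exp(k)/(2.01*exp(3*k) - 2.87*exp(2*k) - 0.13*exp(k) + 0.78)^2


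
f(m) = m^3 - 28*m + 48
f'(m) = 3*m^2 - 28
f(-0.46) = 60.78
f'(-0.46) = -27.37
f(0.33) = 38.80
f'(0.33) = -27.67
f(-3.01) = 105.01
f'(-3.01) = -0.82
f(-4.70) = 75.78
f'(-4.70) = 38.27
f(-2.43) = 101.69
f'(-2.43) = -10.29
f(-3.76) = 100.12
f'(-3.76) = 14.41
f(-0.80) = 69.89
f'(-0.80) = -26.08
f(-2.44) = 101.79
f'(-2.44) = -10.14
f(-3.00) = 105.00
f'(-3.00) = -1.00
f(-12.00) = -1344.00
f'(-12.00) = 404.00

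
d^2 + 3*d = d*(d + 3)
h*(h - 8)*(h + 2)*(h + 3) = h^4 - 3*h^3 - 34*h^2 - 48*h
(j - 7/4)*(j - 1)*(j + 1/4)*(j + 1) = j^4 - 3*j^3/2 - 23*j^2/16 + 3*j/2 + 7/16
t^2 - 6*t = t*(t - 6)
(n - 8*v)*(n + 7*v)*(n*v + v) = n^3*v - n^2*v^2 + n^2*v - 56*n*v^3 - n*v^2 - 56*v^3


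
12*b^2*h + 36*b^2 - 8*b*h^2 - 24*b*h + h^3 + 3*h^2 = (-6*b + h)*(-2*b + h)*(h + 3)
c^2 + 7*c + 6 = (c + 1)*(c + 6)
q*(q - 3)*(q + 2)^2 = q^4 + q^3 - 8*q^2 - 12*q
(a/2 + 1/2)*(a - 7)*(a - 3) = a^3/2 - 9*a^2/2 + 11*a/2 + 21/2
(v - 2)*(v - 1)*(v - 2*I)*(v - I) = v^4 - 3*v^3 - 3*I*v^3 + 9*I*v^2 + 6*v - 6*I*v - 4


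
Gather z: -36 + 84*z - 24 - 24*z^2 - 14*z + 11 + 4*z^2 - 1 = -20*z^2 + 70*z - 50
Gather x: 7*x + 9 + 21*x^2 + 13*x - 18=21*x^2 + 20*x - 9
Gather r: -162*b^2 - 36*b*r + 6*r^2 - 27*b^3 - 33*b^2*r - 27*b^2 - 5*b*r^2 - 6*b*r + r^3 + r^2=-27*b^3 - 189*b^2 + r^3 + r^2*(7 - 5*b) + r*(-33*b^2 - 42*b)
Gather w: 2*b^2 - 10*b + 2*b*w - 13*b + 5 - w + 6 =2*b^2 - 23*b + w*(2*b - 1) + 11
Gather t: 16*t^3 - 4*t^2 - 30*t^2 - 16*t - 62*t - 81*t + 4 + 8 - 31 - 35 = 16*t^3 - 34*t^2 - 159*t - 54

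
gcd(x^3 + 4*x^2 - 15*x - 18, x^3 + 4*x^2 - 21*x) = x - 3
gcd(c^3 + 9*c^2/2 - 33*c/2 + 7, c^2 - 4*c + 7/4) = c - 1/2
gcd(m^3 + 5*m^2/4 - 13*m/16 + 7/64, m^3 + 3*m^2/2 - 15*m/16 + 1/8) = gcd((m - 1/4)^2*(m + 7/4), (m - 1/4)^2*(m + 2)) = m^2 - m/2 + 1/16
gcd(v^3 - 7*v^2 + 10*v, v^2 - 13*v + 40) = v - 5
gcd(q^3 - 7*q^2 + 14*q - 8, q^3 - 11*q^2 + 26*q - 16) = q^2 - 3*q + 2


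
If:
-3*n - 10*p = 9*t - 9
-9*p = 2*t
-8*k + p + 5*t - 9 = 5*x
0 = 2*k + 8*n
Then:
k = -1220*x/1823 - 648/1823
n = 305*x/1823 + 162/1823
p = 30*x/1823 - 522/1823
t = 2349/1823 - 135*x/1823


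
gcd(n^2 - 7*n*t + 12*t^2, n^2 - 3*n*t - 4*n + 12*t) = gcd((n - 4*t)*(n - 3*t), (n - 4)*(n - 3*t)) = -n + 3*t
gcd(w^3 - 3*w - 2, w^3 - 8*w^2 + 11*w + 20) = w + 1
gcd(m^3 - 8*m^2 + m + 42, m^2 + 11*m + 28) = 1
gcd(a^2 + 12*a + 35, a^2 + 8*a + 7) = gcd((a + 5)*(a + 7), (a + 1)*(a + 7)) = a + 7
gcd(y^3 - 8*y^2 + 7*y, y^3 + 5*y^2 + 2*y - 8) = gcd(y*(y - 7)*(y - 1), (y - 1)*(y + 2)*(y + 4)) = y - 1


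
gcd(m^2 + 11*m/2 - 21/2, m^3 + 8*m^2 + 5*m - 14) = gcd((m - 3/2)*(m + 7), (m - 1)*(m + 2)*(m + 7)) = m + 7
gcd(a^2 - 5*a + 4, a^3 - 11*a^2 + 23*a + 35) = 1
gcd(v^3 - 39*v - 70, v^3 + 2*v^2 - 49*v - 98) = v^2 - 5*v - 14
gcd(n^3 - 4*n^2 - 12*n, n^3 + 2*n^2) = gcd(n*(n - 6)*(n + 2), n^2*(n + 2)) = n^2 + 2*n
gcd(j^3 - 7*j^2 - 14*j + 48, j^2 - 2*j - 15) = j + 3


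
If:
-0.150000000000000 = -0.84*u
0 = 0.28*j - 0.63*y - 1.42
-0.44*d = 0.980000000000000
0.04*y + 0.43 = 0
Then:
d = -2.23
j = -19.12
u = 0.18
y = -10.75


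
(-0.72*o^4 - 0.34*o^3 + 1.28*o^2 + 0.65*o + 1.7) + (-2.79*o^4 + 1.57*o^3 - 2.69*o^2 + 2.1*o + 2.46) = -3.51*o^4 + 1.23*o^3 - 1.41*o^2 + 2.75*o + 4.16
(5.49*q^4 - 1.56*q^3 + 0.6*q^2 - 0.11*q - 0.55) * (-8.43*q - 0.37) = -46.2807*q^5 + 11.1195*q^4 - 4.4808*q^3 + 0.7053*q^2 + 4.6772*q + 0.2035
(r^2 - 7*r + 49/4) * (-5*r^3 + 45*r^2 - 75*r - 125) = -5*r^5 + 80*r^4 - 1805*r^3/4 + 3805*r^2/4 - 175*r/4 - 6125/4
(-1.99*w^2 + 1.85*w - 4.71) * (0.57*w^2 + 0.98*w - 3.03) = -1.1343*w^4 - 0.8957*w^3 + 5.158*w^2 - 10.2213*w + 14.2713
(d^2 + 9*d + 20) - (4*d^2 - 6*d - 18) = -3*d^2 + 15*d + 38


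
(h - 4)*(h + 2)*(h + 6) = h^3 + 4*h^2 - 20*h - 48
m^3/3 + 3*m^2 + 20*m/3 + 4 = (m/3 + 1/3)*(m + 2)*(m + 6)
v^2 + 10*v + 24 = (v + 4)*(v + 6)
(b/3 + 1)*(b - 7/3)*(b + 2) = b^3/3 + 8*b^2/9 - 17*b/9 - 14/3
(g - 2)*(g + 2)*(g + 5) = g^3 + 5*g^2 - 4*g - 20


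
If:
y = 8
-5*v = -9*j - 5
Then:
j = 5*v/9 - 5/9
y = 8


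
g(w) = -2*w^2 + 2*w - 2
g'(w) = 2 - 4*w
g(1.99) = -5.94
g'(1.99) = -5.96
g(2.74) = -11.54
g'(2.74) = -8.96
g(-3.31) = -30.53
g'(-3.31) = 15.24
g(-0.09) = -2.20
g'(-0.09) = 2.36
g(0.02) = -1.96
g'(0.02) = 1.92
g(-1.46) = -9.18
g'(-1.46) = 7.84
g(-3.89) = -40.04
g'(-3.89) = 17.56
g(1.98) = -5.88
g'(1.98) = -5.92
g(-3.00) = -26.00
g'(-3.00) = 14.00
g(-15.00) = -482.00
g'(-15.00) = 62.00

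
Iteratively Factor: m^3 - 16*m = (m - 4)*(m^2 + 4*m) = m*(m - 4)*(m + 4)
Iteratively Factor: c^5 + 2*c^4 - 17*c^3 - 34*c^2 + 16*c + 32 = (c + 2)*(c^4 - 17*c^2 + 16) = (c - 4)*(c + 2)*(c^3 + 4*c^2 - c - 4) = (c - 4)*(c - 1)*(c + 2)*(c^2 + 5*c + 4) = (c - 4)*(c - 1)*(c + 1)*(c + 2)*(c + 4)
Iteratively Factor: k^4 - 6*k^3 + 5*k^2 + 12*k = (k)*(k^3 - 6*k^2 + 5*k + 12) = k*(k - 4)*(k^2 - 2*k - 3) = k*(k - 4)*(k + 1)*(k - 3)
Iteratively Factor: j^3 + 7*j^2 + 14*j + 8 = (j + 4)*(j^2 + 3*j + 2) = (j + 2)*(j + 4)*(j + 1)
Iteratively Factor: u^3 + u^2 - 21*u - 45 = (u + 3)*(u^2 - 2*u - 15) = (u - 5)*(u + 3)*(u + 3)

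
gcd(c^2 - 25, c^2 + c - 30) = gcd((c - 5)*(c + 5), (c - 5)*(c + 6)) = c - 5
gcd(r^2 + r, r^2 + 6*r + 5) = r + 1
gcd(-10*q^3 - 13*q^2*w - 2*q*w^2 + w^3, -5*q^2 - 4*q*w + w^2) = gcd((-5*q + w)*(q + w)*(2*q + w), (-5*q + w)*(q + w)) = 5*q^2 + 4*q*w - w^2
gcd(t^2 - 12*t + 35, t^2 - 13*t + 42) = t - 7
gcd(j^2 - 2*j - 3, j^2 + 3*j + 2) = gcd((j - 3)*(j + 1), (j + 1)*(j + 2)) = j + 1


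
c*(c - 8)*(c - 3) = c^3 - 11*c^2 + 24*c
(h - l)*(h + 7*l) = h^2 + 6*h*l - 7*l^2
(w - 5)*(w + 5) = w^2 - 25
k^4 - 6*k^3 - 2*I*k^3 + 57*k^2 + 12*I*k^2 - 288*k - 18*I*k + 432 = (k - 3)^2*(k - 8*I)*(k + 6*I)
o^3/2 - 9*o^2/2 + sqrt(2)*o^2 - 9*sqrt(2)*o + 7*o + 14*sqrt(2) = (o/2 + sqrt(2))*(o - 7)*(o - 2)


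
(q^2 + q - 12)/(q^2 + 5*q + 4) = (q - 3)/(q + 1)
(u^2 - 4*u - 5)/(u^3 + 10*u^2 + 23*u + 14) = (u - 5)/(u^2 + 9*u + 14)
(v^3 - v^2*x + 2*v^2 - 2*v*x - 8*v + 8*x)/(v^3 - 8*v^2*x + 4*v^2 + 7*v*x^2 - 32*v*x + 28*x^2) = (2 - v)/(-v + 7*x)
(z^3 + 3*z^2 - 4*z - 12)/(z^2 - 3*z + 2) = (z^2 + 5*z + 6)/(z - 1)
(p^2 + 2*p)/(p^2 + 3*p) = (p + 2)/(p + 3)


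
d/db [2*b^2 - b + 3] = 4*b - 1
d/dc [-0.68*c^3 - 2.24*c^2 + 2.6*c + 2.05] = -2.04*c^2 - 4.48*c + 2.6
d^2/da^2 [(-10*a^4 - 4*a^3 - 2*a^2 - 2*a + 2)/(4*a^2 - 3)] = 4*(-80*a^6 + 180*a^4 - 40*a^3 - 258*a^2 - 90*a + 3)/(64*a^6 - 144*a^4 + 108*a^2 - 27)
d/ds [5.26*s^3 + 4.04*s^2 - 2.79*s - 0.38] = 15.78*s^2 + 8.08*s - 2.79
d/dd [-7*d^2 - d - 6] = -14*d - 1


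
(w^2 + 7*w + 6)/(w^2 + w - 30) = (w + 1)/(w - 5)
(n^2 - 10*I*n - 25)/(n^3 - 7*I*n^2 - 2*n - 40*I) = (n - 5*I)/(n^2 - 2*I*n + 8)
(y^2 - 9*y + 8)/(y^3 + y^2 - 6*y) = (y^2 - 9*y + 8)/(y*(y^2 + y - 6))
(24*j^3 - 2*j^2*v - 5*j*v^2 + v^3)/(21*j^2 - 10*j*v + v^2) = (-8*j^2 - 2*j*v + v^2)/(-7*j + v)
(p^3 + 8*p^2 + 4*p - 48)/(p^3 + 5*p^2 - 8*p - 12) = (p + 4)/(p + 1)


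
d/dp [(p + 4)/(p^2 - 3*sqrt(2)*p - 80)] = (p^2 - 3*sqrt(2)*p - (p + 4)*(2*p - 3*sqrt(2)) - 80)/(-p^2 + 3*sqrt(2)*p + 80)^2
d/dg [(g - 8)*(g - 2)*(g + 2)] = 3*g^2 - 16*g - 4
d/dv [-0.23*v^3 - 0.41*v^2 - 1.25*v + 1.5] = -0.69*v^2 - 0.82*v - 1.25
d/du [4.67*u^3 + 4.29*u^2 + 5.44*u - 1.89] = 14.01*u^2 + 8.58*u + 5.44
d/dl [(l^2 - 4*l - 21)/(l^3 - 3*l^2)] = (-l^3 + 8*l^2 + 51*l - 126)/(l^3*(l^2 - 6*l + 9))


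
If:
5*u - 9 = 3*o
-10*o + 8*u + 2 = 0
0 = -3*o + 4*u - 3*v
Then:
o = 41/13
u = 48/13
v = 23/13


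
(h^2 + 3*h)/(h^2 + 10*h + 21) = h/(h + 7)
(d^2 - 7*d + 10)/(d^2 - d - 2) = (d - 5)/(d + 1)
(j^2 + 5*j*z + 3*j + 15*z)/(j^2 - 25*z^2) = (-j - 3)/(-j + 5*z)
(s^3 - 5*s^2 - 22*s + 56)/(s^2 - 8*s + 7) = (s^2 + 2*s - 8)/(s - 1)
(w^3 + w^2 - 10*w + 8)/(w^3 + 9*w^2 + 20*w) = (w^2 - 3*w + 2)/(w*(w + 5))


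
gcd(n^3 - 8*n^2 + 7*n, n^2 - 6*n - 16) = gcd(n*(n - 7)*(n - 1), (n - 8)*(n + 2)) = 1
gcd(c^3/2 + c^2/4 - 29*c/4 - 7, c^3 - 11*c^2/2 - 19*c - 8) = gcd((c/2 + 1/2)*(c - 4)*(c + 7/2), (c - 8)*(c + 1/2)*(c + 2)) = 1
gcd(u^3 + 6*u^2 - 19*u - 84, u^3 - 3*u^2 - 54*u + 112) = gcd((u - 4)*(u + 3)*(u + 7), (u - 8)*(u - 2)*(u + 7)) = u + 7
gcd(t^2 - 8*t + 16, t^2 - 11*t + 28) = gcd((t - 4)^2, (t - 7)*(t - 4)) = t - 4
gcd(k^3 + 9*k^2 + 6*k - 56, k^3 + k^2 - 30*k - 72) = k + 4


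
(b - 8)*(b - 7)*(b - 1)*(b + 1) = b^4 - 15*b^3 + 55*b^2 + 15*b - 56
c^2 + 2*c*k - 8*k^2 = (c - 2*k)*(c + 4*k)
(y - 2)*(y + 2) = y^2 - 4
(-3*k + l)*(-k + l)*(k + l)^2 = 3*k^4 + 2*k^3*l - 4*k^2*l^2 - 2*k*l^3 + l^4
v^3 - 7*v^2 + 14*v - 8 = (v - 4)*(v - 2)*(v - 1)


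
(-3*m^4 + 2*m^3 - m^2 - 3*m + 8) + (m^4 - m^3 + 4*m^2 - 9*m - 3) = -2*m^4 + m^3 + 3*m^2 - 12*m + 5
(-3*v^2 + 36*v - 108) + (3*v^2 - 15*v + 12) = 21*v - 96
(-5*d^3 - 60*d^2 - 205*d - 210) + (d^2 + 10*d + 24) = -5*d^3 - 59*d^2 - 195*d - 186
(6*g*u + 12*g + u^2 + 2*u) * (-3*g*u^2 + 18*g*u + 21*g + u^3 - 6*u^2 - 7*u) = -18*g^2*u^3 + 72*g^2*u^2 + 342*g^2*u + 252*g^2 + 3*g*u^4 - 12*g*u^3 - 57*g*u^2 - 42*g*u + u^5 - 4*u^4 - 19*u^3 - 14*u^2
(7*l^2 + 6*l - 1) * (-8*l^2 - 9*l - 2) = -56*l^4 - 111*l^3 - 60*l^2 - 3*l + 2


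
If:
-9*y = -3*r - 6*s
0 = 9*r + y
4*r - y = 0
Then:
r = 0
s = 0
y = 0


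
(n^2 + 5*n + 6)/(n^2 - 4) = (n + 3)/(n - 2)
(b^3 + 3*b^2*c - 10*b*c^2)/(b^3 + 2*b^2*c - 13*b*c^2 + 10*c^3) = b/(b - c)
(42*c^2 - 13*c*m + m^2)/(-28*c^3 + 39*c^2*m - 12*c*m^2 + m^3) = (-6*c + m)/(4*c^2 - 5*c*m + m^2)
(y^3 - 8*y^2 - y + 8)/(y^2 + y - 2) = (y^2 - 7*y - 8)/(y + 2)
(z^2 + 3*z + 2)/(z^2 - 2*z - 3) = (z + 2)/(z - 3)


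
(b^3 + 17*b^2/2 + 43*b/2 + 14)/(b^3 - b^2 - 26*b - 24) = (b + 7/2)/(b - 6)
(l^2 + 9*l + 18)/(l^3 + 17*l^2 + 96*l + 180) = (l + 3)/(l^2 + 11*l + 30)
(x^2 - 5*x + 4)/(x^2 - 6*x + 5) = (x - 4)/(x - 5)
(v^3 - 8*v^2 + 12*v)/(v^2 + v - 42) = v*(v - 2)/(v + 7)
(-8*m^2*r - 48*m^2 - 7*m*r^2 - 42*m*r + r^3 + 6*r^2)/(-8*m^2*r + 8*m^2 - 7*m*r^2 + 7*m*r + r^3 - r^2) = (r + 6)/(r - 1)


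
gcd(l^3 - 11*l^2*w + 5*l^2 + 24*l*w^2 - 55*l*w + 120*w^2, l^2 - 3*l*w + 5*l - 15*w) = -l^2 + 3*l*w - 5*l + 15*w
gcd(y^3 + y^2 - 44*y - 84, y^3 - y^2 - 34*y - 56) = y^2 - 5*y - 14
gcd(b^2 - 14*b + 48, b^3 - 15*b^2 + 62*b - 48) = b^2 - 14*b + 48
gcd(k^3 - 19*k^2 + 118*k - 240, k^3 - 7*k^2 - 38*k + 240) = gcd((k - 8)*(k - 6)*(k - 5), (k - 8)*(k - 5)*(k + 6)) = k^2 - 13*k + 40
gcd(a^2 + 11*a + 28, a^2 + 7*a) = a + 7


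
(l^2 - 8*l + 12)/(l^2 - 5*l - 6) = (l - 2)/(l + 1)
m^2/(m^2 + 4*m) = m/(m + 4)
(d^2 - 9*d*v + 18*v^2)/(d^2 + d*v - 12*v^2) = (d - 6*v)/(d + 4*v)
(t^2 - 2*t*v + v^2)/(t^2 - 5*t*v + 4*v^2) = (t - v)/(t - 4*v)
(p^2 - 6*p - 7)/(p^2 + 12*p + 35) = (p^2 - 6*p - 7)/(p^2 + 12*p + 35)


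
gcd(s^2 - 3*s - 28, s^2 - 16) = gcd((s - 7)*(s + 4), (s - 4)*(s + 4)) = s + 4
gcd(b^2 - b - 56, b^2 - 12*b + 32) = b - 8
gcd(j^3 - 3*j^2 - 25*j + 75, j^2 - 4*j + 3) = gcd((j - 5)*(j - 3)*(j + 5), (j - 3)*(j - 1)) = j - 3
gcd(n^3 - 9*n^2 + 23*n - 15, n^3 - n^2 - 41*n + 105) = n^2 - 8*n + 15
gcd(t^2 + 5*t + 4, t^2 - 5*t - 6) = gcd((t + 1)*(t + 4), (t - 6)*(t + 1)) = t + 1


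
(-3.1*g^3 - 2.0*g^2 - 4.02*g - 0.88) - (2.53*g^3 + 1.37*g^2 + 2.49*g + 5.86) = -5.63*g^3 - 3.37*g^2 - 6.51*g - 6.74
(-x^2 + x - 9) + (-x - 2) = -x^2 - 11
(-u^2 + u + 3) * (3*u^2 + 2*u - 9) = -3*u^4 + u^3 + 20*u^2 - 3*u - 27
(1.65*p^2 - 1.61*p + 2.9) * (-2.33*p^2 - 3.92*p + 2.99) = -3.8445*p^4 - 2.7167*p^3 + 4.4877*p^2 - 16.1819*p + 8.671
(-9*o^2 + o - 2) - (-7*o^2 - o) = -2*o^2 + 2*o - 2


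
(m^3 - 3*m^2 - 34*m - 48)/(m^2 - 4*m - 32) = (m^2 + 5*m + 6)/(m + 4)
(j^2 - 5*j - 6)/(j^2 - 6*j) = (j + 1)/j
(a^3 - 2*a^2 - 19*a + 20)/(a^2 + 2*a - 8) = (a^2 - 6*a + 5)/(a - 2)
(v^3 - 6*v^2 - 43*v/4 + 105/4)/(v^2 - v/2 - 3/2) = (2*v^2 - 9*v - 35)/(2*(v + 1))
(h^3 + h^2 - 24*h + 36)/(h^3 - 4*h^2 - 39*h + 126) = (h - 2)/(h - 7)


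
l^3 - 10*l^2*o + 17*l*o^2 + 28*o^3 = (l - 7*o)*(l - 4*o)*(l + o)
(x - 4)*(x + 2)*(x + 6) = x^3 + 4*x^2 - 20*x - 48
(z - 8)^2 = z^2 - 16*z + 64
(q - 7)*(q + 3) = q^2 - 4*q - 21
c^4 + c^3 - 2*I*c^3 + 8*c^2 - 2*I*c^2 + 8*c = c*(c + 1)*(c - 4*I)*(c + 2*I)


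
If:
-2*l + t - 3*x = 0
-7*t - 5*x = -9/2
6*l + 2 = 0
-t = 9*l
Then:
No Solution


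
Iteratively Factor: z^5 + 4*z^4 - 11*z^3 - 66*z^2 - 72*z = (z + 3)*(z^4 + z^3 - 14*z^2 - 24*z) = (z + 3)^2*(z^3 - 2*z^2 - 8*z) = (z + 2)*(z + 3)^2*(z^2 - 4*z) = z*(z + 2)*(z + 3)^2*(z - 4)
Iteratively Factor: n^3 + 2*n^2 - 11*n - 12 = (n - 3)*(n^2 + 5*n + 4) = (n - 3)*(n + 4)*(n + 1)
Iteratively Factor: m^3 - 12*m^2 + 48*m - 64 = (m - 4)*(m^2 - 8*m + 16) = (m - 4)^2*(m - 4)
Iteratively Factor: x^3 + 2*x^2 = (x)*(x^2 + 2*x) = x^2*(x + 2)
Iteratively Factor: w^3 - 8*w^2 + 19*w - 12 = (w - 3)*(w^2 - 5*w + 4) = (w - 4)*(w - 3)*(w - 1)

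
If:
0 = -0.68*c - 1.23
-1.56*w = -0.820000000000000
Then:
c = -1.81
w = 0.53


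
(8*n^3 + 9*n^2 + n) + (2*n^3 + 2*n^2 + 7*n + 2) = 10*n^3 + 11*n^2 + 8*n + 2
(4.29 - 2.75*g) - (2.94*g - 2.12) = 6.41 - 5.69*g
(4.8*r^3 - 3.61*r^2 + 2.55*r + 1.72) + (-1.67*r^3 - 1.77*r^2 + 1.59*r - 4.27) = 3.13*r^3 - 5.38*r^2 + 4.14*r - 2.55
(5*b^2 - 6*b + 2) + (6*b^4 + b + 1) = 6*b^4 + 5*b^2 - 5*b + 3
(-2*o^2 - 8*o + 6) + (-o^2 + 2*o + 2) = -3*o^2 - 6*o + 8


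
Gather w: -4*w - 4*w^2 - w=-4*w^2 - 5*w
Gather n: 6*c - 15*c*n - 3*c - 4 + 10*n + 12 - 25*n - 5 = 3*c + n*(-15*c - 15) + 3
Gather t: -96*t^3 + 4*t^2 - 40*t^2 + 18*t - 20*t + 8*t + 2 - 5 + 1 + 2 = -96*t^3 - 36*t^2 + 6*t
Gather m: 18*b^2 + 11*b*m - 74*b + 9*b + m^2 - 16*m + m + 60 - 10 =18*b^2 - 65*b + m^2 + m*(11*b - 15) + 50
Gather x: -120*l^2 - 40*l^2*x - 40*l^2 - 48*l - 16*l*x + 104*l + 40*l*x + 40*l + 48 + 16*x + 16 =-160*l^2 + 96*l + x*(-40*l^2 + 24*l + 16) + 64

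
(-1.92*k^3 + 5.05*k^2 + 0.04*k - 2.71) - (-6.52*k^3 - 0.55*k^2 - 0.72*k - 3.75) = 4.6*k^3 + 5.6*k^2 + 0.76*k + 1.04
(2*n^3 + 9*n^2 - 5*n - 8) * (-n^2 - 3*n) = -2*n^5 - 15*n^4 - 22*n^3 + 23*n^2 + 24*n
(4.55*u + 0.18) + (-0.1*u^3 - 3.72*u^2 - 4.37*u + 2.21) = -0.1*u^3 - 3.72*u^2 + 0.18*u + 2.39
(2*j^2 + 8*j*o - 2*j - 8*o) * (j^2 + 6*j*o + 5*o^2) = 2*j^4 + 20*j^3*o - 2*j^3 + 58*j^2*o^2 - 20*j^2*o + 40*j*o^3 - 58*j*o^2 - 40*o^3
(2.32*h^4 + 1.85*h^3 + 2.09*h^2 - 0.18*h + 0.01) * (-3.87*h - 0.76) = -8.9784*h^5 - 8.9227*h^4 - 9.4943*h^3 - 0.8918*h^2 + 0.0981*h - 0.0076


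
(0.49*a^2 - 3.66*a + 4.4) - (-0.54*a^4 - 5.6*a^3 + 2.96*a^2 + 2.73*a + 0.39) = 0.54*a^4 + 5.6*a^3 - 2.47*a^2 - 6.39*a + 4.01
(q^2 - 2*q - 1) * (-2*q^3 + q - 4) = -2*q^5 + 4*q^4 + 3*q^3 - 6*q^2 + 7*q + 4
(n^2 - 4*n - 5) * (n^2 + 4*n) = n^4 - 21*n^2 - 20*n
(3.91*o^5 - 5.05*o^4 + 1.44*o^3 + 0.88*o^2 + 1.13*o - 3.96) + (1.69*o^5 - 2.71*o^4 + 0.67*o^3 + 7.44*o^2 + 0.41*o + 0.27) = 5.6*o^5 - 7.76*o^4 + 2.11*o^3 + 8.32*o^2 + 1.54*o - 3.69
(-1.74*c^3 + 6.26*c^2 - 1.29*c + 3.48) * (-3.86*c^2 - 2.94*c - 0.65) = 6.7164*c^5 - 19.048*c^4 - 12.294*c^3 - 13.7092*c^2 - 9.3927*c - 2.262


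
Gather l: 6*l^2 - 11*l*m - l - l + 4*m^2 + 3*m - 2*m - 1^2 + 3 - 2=6*l^2 + l*(-11*m - 2) + 4*m^2 + m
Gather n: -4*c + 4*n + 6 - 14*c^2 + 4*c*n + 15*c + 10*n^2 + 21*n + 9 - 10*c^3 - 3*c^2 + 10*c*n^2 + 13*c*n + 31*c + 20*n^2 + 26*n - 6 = -10*c^3 - 17*c^2 + 42*c + n^2*(10*c + 30) + n*(17*c + 51) + 9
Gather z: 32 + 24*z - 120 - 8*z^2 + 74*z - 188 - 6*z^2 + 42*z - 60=-14*z^2 + 140*z - 336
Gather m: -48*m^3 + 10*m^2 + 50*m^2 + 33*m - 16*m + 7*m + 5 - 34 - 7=-48*m^3 + 60*m^2 + 24*m - 36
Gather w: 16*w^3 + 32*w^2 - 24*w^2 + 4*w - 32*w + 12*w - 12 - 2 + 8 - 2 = 16*w^3 + 8*w^2 - 16*w - 8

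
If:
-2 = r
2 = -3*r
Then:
No Solution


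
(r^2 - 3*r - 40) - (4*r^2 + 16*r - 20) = -3*r^2 - 19*r - 20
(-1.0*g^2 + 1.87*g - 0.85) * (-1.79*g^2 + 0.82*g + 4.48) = 1.79*g^4 - 4.1673*g^3 - 1.4251*g^2 + 7.6806*g - 3.808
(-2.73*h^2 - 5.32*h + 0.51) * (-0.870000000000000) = 2.3751*h^2 + 4.6284*h - 0.4437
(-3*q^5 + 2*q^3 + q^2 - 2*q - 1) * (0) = 0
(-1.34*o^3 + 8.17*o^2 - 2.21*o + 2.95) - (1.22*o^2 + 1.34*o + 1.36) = -1.34*o^3 + 6.95*o^2 - 3.55*o + 1.59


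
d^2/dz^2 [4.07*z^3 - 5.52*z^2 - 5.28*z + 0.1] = 24.42*z - 11.04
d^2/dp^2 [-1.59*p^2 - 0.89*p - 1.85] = -3.18000000000000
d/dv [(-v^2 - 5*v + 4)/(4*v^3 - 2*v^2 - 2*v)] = (v^4 + 10*v^3 - 14*v^2 + 4*v + 2)/(v^2*(4*v^4 - 4*v^3 - 3*v^2 + 2*v + 1))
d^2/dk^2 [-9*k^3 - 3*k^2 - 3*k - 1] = -54*k - 6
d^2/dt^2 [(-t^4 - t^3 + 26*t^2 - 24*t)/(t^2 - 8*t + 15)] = 2*(-t^6 + 24*t^5 - 237*t^4 + 1095*t^3 - 2160*t^2 + 405*t + 2970)/(t^6 - 24*t^5 + 237*t^4 - 1232*t^3 + 3555*t^2 - 5400*t + 3375)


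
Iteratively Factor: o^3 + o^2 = (o + 1)*(o^2) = o*(o + 1)*(o)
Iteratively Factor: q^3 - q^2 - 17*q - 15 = (q - 5)*(q^2 + 4*q + 3) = (q - 5)*(q + 3)*(q + 1)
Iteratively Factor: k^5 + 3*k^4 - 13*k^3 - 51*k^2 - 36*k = (k + 3)*(k^4 - 13*k^2 - 12*k) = (k + 1)*(k + 3)*(k^3 - k^2 - 12*k) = (k + 1)*(k + 3)^2*(k^2 - 4*k) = (k - 4)*(k + 1)*(k + 3)^2*(k)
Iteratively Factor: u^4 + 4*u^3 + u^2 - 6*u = (u - 1)*(u^3 + 5*u^2 + 6*u) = (u - 1)*(u + 3)*(u^2 + 2*u) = u*(u - 1)*(u + 3)*(u + 2)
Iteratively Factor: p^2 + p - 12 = (p + 4)*(p - 3)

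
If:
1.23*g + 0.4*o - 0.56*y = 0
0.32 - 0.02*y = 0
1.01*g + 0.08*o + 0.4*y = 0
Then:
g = -10.72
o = 55.37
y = 16.00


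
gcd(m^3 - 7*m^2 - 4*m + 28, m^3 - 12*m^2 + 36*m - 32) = m - 2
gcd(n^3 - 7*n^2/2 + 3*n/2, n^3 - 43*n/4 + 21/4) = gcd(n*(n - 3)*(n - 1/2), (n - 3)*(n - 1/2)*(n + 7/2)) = n^2 - 7*n/2 + 3/2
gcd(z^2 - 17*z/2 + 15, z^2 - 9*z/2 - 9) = z - 6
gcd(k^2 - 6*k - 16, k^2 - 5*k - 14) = k + 2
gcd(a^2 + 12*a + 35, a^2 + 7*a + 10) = a + 5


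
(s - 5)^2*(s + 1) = s^3 - 9*s^2 + 15*s + 25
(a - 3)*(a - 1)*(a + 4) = a^3 - 13*a + 12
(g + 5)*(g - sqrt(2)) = g^2 - sqrt(2)*g + 5*g - 5*sqrt(2)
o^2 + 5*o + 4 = (o + 1)*(o + 4)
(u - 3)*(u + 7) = u^2 + 4*u - 21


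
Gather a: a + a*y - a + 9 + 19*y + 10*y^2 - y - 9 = a*y + 10*y^2 + 18*y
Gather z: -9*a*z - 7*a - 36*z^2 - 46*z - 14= -7*a - 36*z^2 + z*(-9*a - 46) - 14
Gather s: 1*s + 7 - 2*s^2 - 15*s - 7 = -2*s^2 - 14*s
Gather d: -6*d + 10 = 10 - 6*d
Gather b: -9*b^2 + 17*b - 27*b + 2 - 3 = -9*b^2 - 10*b - 1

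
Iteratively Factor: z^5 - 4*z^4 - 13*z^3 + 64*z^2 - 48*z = (z - 1)*(z^4 - 3*z^3 - 16*z^2 + 48*z) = (z - 3)*(z - 1)*(z^3 - 16*z) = (z - 3)*(z - 1)*(z + 4)*(z^2 - 4*z) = (z - 4)*(z - 3)*(z - 1)*(z + 4)*(z)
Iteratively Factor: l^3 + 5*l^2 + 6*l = (l + 3)*(l^2 + 2*l) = l*(l + 3)*(l + 2)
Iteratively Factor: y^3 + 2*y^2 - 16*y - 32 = (y - 4)*(y^2 + 6*y + 8) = (y - 4)*(y + 2)*(y + 4)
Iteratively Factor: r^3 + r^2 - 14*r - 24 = (r + 3)*(r^2 - 2*r - 8) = (r - 4)*(r + 3)*(r + 2)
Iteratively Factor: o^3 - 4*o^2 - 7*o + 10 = (o + 2)*(o^2 - 6*o + 5) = (o - 1)*(o + 2)*(o - 5)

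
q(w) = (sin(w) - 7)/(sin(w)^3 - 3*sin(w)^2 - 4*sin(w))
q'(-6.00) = -20.57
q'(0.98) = -1.14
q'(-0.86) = 15.82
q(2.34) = 1.55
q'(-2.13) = -35.30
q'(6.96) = -3.00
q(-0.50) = -6.69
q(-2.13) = -12.54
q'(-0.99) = 31.28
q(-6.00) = 5.05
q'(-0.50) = -1.49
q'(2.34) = 1.97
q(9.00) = 3.16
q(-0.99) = -11.82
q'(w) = (sin(w) - 7)*(-3*sin(w)^2*cos(w) + 6*sin(w)*cos(w) + 4*cos(w))/(sin(w)^3 - 3*sin(w)^2 - 4*sin(w))^2 + cos(w)/(sin(w)^3 - 3*sin(w)^2 - 4*sin(w))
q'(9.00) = 8.65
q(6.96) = 1.85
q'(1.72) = 0.20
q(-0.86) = -8.88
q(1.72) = 1.02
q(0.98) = 1.28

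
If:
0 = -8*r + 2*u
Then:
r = u/4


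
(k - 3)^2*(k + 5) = k^3 - k^2 - 21*k + 45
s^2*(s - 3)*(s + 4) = s^4 + s^3 - 12*s^2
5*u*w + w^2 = w*(5*u + w)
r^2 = r^2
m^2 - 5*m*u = m*(m - 5*u)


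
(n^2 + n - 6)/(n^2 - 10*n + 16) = (n + 3)/(n - 8)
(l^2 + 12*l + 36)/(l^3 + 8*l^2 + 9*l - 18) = (l + 6)/(l^2 + 2*l - 3)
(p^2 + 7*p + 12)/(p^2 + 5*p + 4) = (p + 3)/(p + 1)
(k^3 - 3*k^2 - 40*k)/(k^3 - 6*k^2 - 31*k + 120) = k/(k - 3)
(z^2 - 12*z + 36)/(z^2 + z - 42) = (z - 6)/(z + 7)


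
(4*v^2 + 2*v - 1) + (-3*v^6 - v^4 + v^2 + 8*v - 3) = -3*v^6 - v^4 + 5*v^2 + 10*v - 4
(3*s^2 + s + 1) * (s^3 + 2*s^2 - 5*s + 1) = 3*s^5 + 7*s^4 - 12*s^3 - 4*s + 1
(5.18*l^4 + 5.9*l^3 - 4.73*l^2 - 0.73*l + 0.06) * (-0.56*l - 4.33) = -2.9008*l^5 - 25.7334*l^4 - 22.8982*l^3 + 20.8897*l^2 + 3.1273*l - 0.2598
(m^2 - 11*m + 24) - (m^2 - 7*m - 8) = 32 - 4*m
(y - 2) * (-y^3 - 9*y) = -y^4 + 2*y^3 - 9*y^2 + 18*y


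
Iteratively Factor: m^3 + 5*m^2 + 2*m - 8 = (m + 2)*(m^2 + 3*m - 4) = (m - 1)*(m + 2)*(m + 4)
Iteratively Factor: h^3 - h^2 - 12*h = (h + 3)*(h^2 - 4*h) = (h - 4)*(h + 3)*(h)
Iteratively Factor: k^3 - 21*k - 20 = (k + 4)*(k^2 - 4*k - 5) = (k + 1)*(k + 4)*(k - 5)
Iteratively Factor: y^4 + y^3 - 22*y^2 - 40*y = (y - 5)*(y^3 + 6*y^2 + 8*y) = y*(y - 5)*(y^2 + 6*y + 8) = y*(y - 5)*(y + 4)*(y + 2)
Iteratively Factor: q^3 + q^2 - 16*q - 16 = (q + 1)*(q^2 - 16) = (q - 4)*(q + 1)*(q + 4)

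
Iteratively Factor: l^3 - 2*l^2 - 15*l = (l - 5)*(l^2 + 3*l) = (l - 5)*(l + 3)*(l)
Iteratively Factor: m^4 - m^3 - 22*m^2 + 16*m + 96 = (m - 3)*(m^3 + 2*m^2 - 16*m - 32) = (m - 3)*(m + 4)*(m^2 - 2*m - 8) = (m - 4)*(m - 3)*(m + 4)*(m + 2)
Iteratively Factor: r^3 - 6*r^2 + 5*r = (r - 1)*(r^2 - 5*r) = r*(r - 1)*(r - 5)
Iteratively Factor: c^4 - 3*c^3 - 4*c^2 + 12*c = (c + 2)*(c^3 - 5*c^2 + 6*c) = (c - 3)*(c + 2)*(c^2 - 2*c) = (c - 3)*(c - 2)*(c + 2)*(c)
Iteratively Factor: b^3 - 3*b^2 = (b - 3)*(b^2) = b*(b - 3)*(b)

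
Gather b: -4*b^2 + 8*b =-4*b^2 + 8*b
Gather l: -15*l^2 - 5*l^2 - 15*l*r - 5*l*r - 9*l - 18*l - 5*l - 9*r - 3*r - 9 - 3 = -20*l^2 + l*(-20*r - 32) - 12*r - 12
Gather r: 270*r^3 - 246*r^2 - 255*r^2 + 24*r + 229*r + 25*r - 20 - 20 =270*r^3 - 501*r^2 + 278*r - 40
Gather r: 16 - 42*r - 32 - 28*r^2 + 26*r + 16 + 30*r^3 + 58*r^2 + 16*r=30*r^3 + 30*r^2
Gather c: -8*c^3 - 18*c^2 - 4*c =-8*c^3 - 18*c^2 - 4*c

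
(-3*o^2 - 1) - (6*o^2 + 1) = -9*o^2 - 2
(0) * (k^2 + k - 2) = 0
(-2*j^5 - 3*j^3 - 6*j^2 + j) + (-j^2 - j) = -2*j^5 - 3*j^3 - 7*j^2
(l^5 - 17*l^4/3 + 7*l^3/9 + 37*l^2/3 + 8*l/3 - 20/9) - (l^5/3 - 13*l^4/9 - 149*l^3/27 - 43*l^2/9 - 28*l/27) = 2*l^5/3 - 38*l^4/9 + 170*l^3/27 + 154*l^2/9 + 100*l/27 - 20/9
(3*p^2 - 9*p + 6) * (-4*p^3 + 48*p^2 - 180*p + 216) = -12*p^5 + 180*p^4 - 996*p^3 + 2556*p^2 - 3024*p + 1296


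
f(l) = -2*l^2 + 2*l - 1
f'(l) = 2 - 4*l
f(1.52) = -2.58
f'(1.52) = -4.08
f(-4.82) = -57.10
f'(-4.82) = 21.28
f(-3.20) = -27.88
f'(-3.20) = 14.80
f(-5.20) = -65.48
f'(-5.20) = 22.80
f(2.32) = -7.12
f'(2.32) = -7.28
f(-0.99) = -4.94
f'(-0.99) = 5.96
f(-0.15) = -1.34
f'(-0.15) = 2.60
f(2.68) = -10.00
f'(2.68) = -8.72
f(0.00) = -1.00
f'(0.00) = 2.00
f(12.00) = -265.00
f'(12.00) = -46.00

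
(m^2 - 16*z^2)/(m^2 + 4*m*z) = (m - 4*z)/m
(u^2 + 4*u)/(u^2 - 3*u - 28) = u/(u - 7)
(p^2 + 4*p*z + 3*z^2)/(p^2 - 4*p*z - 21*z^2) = (-p - z)/(-p + 7*z)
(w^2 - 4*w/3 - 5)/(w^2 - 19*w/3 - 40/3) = (w - 3)/(w - 8)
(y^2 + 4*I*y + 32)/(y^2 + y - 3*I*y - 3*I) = (y^2 + 4*I*y + 32)/(y^2 + y - 3*I*y - 3*I)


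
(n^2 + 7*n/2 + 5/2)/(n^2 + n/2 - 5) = (n + 1)/(n - 2)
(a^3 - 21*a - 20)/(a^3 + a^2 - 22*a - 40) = (a + 1)/(a + 2)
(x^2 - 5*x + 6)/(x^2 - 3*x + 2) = (x - 3)/(x - 1)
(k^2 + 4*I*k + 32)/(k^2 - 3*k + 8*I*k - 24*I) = (k - 4*I)/(k - 3)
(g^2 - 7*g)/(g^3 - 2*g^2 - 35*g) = 1/(g + 5)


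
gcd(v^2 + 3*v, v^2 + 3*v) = v^2 + 3*v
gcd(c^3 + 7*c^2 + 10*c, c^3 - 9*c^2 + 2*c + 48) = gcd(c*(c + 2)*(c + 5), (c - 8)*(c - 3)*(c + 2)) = c + 2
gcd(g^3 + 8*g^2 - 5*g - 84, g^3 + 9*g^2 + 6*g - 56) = g^2 + 11*g + 28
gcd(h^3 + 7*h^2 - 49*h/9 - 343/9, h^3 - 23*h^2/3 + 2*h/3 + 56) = h + 7/3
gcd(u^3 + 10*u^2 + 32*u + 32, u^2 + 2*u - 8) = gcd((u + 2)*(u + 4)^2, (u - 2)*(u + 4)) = u + 4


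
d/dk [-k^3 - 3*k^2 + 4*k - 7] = -3*k^2 - 6*k + 4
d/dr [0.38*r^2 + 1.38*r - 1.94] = 0.76*r + 1.38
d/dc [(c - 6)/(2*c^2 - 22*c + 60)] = -1/(2*c^2 - 20*c + 50)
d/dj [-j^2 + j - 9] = 1 - 2*j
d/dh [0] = 0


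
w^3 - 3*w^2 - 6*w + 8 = (w - 4)*(w - 1)*(w + 2)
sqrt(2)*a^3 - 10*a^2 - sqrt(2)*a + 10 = (a - 1)*(a - 5*sqrt(2))*(sqrt(2)*a + sqrt(2))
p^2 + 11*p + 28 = (p + 4)*(p + 7)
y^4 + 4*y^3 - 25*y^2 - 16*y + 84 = (y - 3)*(y - 2)*(y + 2)*(y + 7)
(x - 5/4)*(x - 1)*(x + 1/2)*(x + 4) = x^4 + 9*x^3/4 - 55*x^2/8 + 9*x/8 + 5/2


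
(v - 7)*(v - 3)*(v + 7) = v^3 - 3*v^2 - 49*v + 147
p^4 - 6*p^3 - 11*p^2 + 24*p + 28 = (p - 7)*(p - 2)*(p + 1)*(p + 2)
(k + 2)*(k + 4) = k^2 + 6*k + 8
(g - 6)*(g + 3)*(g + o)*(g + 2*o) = g^4 + 3*g^3*o - 3*g^3 + 2*g^2*o^2 - 9*g^2*o - 18*g^2 - 6*g*o^2 - 54*g*o - 36*o^2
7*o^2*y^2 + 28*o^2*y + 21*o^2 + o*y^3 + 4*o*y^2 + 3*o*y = (7*o + y)*(y + 3)*(o*y + o)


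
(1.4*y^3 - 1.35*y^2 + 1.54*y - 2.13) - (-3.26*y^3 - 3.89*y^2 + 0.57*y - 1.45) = 4.66*y^3 + 2.54*y^2 + 0.97*y - 0.68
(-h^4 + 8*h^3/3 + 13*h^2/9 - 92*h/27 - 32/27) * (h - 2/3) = -h^5 + 10*h^4/3 - h^3/3 - 118*h^2/27 + 88*h/81 + 64/81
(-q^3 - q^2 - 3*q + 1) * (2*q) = -2*q^4 - 2*q^3 - 6*q^2 + 2*q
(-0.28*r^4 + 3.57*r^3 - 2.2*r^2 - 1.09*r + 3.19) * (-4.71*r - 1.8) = 1.3188*r^5 - 16.3107*r^4 + 3.936*r^3 + 9.0939*r^2 - 13.0629*r - 5.742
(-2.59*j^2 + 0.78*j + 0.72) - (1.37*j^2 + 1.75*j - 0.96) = -3.96*j^2 - 0.97*j + 1.68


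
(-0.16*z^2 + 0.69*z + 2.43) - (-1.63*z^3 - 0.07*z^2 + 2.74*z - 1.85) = 1.63*z^3 - 0.09*z^2 - 2.05*z + 4.28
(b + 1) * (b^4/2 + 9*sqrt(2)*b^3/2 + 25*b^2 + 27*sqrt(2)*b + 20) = b^5/2 + b^4/2 + 9*sqrt(2)*b^4/2 + 9*sqrt(2)*b^3/2 + 25*b^3 + 25*b^2 + 27*sqrt(2)*b^2 + 20*b + 27*sqrt(2)*b + 20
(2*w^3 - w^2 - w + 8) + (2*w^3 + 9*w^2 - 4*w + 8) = 4*w^3 + 8*w^2 - 5*w + 16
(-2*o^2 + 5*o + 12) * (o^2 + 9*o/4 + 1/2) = -2*o^4 + o^3/2 + 89*o^2/4 + 59*o/2 + 6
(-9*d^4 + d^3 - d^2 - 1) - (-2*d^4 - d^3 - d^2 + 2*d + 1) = -7*d^4 + 2*d^3 - 2*d - 2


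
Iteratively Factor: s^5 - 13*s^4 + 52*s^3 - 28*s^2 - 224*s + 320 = (s - 5)*(s^4 - 8*s^3 + 12*s^2 + 32*s - 64) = (s - 5)*(s - 2)*(s^3 - 6*s^2 + 32) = (s - 5)*(s - 4)*(s - 2)*(s^2 - 2*s - 8) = (s - 5)*(s - 4)*(s - 2)*(s + 2)*(s - 4)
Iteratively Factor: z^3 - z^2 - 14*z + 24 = (z - 3)*(z^2 + 2*z - 8) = (z - 3)*(z - 2)*(z + 4)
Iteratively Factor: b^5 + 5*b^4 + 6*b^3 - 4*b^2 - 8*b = (b + 2)*(b^4 + 3*b^3 - 4*b) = (b - 1)*(b + 2)*(b^3 + 4*b^2 + 4*b) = (b - 1)*(b + 2)^2*(b^2 + 2*b) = b*(b - 1)*(b + 2)^2*(b + 2)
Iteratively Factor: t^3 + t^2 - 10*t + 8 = (t - 1)*(t^2 + 2*t - 8) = (t - 2)*(t - 1)*(t + 4)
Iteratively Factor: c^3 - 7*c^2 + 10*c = (c)*(c^2 - 7*c + 10) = c*(c - 2)*(c - 5)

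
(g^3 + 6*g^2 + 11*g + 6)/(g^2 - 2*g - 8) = (g^2 + 4*g + 3)/(g - 4)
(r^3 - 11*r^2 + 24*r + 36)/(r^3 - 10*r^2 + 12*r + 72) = (r + 1)/(r + 2)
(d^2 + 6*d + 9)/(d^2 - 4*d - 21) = (d + 3)/(d - 7)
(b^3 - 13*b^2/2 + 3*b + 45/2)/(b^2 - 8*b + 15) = b + 3/2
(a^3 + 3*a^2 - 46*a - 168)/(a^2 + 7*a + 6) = (a^2 - 3*a - 28)/(a + 1)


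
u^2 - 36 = (u - 6)*(u + 6)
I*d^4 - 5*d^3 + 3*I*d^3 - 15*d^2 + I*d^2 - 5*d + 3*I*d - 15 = (d + 3)*(d + I)*(d + 5*I)*(I*d + 1)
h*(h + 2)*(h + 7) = h^3 + 9*h^2 + 14*h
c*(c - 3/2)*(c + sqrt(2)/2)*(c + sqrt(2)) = c^4 - 3*c^3/2 + 3*sqrt(2)*c^3/2 - 9*sqrt(2)*c^2/4 + c^2 - 3*c/2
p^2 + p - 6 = (p - 2)*(p + 3)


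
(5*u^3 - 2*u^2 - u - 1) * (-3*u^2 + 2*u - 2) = -15*u^5 + 16*u^4 - 11*u^3 + 5*u^2 + 2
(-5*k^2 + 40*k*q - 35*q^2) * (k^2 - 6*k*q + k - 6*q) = -5*k^4 + 70*k^3*q - 5*k^3 - 275*k^2*q^2 + 70*k^2*q + 210*k*q^3 - 275*k*q^2 + 210*q^3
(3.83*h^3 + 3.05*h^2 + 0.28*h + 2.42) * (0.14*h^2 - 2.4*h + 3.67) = 0.5362*h^5 - 8.765*h^4 + 6.7753*h^3 + 10.8603*h^2 - 4.7804*h + 8.8814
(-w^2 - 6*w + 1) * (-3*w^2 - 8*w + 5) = 3*w^4 + 26*w^3 + 40*w^2 - 38*w + 5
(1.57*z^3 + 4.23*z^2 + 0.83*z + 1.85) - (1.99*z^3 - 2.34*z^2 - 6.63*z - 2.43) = -0.42*z^3 + 6.57*z^2 + 7.46*z + 4.28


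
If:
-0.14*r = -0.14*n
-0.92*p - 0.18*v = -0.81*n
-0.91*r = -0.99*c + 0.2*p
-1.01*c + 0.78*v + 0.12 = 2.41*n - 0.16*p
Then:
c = 0.21665351069405*v + 0.0389815586641508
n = 0.233514829403664*v + 0.0355328298952247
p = 0.00994240414887793*v + 0.0312843393642739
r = 0.233514829403664*v + 0.0355328298952247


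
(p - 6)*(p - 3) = p^2 - 9*p + 18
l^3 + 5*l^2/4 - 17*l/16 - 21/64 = (l - 3/4)*(l + 1/4)*(l + 7/4)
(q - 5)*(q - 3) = q^2 - 8*q + 15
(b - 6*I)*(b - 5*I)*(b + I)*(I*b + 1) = I*b^4 + 11*b^3 - 29*I*b^2 + 11*b - 30*I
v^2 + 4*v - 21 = (v - 3)*(v + 7)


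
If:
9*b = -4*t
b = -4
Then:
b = -4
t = 9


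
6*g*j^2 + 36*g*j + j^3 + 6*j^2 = j*(6*g + j)*(j + 6)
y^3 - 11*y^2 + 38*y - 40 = (y - 5)*(y - 4)*(y - 2)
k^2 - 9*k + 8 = (k - 8)*(k - 1)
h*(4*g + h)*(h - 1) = 4*g*h^2 - 4*g*h + h^3 - h^2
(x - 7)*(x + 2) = x^2 - 5*x - 14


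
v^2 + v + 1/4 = (v + 1/2)^2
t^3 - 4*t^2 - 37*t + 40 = (t - 8)*(t - 1)*(t + 5)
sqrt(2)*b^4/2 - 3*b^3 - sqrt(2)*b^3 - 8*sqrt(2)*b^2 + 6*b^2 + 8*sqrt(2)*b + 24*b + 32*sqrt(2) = (b - 4)*(b - 4*sqrt(2))*(b + sqrt(2))*(sqrt(2)*b/2 + sqrt(2))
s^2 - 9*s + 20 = (s - 5)*(s - 4)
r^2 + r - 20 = (r - 4)*(r + 5)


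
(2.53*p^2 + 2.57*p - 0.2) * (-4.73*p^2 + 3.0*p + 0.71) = -11.9669*p^4 - 4.5661*p^3 + 10.4523*p^2 + 1.2247*p - 0.142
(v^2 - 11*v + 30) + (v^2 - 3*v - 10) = 2*v^2 - 14*v + 20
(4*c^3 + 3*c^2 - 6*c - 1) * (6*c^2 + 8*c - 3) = 24*c^5 + 50*c^4 - 24*c^3 - 63*c^2 + 10*c + 3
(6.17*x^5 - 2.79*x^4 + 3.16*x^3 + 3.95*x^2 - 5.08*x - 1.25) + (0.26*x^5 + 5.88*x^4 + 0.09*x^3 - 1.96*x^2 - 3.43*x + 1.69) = 6.43*x^5 + 3.09*x^4 + 3.25*x^3 + 1.99*x^2 - 8.51*x + 0.44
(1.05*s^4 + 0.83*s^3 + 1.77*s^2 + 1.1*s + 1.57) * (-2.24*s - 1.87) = -2.352*s^5 - 3.8227*s^4 - 5.5169*s^3 - 5.7739*s^2 - 5.5738*s - 2.9359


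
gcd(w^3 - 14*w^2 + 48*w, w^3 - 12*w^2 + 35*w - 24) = w - 8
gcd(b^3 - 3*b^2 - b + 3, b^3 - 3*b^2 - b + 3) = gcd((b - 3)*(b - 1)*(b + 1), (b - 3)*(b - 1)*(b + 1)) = b^3 - 3*b^2 - b + 3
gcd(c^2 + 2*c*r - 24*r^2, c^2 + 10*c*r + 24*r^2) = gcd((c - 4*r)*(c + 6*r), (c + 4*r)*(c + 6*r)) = c + 6*r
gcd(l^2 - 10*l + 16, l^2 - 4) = l - 2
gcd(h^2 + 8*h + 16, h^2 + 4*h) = h + 4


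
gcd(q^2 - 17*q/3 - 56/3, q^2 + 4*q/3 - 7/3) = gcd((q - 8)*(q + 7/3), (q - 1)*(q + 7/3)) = q + 7/3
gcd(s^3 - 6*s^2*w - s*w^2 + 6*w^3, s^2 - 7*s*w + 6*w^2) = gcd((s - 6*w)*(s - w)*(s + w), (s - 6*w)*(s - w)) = s^2 - 7*s*w + 6*w^2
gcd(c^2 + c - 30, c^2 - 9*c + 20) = c - 5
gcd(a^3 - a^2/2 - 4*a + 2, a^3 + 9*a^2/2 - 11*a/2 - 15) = a - 2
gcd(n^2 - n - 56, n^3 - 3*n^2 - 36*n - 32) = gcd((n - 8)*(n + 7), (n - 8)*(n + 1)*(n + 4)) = n - 8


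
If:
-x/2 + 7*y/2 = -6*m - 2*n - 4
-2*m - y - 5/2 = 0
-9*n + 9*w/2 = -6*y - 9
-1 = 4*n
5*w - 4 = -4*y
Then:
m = 59/32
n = -1/4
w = 23/4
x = -227/16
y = -99/16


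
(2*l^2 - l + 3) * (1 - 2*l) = -4*l^3 + 4*l^2 - 7*l + 3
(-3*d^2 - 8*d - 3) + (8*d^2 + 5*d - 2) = 5*d^2 - 3*d - 5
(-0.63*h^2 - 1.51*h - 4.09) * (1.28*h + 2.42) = -0.8064*h^3 - 3.4574*h^2 - 8.8894*h - 9.8978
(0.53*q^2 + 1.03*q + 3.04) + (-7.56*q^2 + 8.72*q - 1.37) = -7.03*q^2 + 9.75*q + 1.67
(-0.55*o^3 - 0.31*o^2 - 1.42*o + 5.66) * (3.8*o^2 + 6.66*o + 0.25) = -2.09*o^5 - 4.841*o^4 - 7.5981*o^3 + 11.9733*o^2 + 37.3406*o + 1.415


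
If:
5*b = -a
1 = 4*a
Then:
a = 1/4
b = -1/20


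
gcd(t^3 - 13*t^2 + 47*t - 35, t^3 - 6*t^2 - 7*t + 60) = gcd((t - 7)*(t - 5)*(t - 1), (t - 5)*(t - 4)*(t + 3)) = t - 5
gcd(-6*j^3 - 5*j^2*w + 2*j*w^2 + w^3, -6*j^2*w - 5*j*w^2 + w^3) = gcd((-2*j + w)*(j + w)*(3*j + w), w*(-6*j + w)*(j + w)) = j + w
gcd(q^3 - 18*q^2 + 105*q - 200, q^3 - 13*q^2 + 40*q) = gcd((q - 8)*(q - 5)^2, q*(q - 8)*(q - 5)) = q^2 - 13*q + 40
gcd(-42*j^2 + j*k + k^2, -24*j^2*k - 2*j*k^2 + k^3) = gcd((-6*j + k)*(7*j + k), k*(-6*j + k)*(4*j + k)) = 6*j - k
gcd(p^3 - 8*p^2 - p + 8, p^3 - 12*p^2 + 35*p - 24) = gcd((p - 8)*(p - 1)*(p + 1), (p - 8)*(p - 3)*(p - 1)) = p^2 - 9*p + 8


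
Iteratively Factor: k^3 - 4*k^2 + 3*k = (k - 1)*(k^2 - 3*k) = (k - 3)*(k - 1)*(k)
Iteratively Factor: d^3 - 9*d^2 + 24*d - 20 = (d - 2)*(d^2 - 7*d + 10) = (d - 2)^2*(d - 5)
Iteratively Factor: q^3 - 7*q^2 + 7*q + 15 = (q - 3)*(q^2 - 4*q - 5) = (q - 3)*(q + 1)*(q - 5)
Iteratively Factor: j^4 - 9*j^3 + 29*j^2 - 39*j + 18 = (j - 3)*(j^3 - 6*j^2 + 11*j - 6) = (j - 3)*(j - 2)*(j^2 - 4*j + 3) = (j - 3)^2*(j - 2)*(j - 1)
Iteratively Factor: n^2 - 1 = (n + 1)*(n - 1)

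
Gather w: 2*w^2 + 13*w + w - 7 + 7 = 2*w^2 + 14*w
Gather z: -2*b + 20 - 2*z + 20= -2*b - 2*z + 40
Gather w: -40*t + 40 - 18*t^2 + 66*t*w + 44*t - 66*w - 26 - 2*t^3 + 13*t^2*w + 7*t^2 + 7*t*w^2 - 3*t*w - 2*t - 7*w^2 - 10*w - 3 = -2*t^3 - 11*t^2 + 2*t + w^2*(7*t - 7) + w*(13*t^2 + 63*t - 76) + 11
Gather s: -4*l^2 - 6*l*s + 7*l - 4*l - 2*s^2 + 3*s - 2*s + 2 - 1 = -4*l^2 + 3*l - 2*s^2 + s*(1 - 6*l) + 1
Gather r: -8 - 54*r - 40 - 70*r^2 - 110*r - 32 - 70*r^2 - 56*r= -140*r^2 - 220*r - 80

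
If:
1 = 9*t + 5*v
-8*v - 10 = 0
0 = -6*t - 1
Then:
No Solution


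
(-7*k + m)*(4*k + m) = -28*k^2 - 3*k*m + m^2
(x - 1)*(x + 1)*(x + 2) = x^3 + 2*x^2 - x - 2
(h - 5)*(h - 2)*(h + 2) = h^3 - 5*h^2 - 4*h + 20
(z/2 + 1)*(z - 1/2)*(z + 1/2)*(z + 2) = z^4/2 + 2*z^3 + 15*z^2/8 - z/2 - 1/2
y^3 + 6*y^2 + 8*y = y*(y + 2)*(y + 4)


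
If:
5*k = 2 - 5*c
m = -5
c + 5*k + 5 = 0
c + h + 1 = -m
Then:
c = 7/4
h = 9/4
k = -27/20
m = -5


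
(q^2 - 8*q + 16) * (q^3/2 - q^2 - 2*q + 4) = q^5/2 - 5*q^4 + 14*q^3 + 4*q^2 - 64*q + 64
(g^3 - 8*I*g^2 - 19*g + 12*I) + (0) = g^3 - 8*I*g^2 - 19*g + 12*I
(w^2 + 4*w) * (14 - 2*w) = -2*w^3 + 6*w^2 + 56*w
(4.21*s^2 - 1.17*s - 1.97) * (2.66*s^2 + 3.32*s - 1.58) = 11.1986*s^4 + 10.865*s^3 - 15.7764*s^2 - 4.6918*s + 3.1126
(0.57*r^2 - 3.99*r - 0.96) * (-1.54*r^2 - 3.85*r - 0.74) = -0.8778*r^4 + 3.9501*r^3 + 16.4181*r^2 + 6.6486*r + 0.7104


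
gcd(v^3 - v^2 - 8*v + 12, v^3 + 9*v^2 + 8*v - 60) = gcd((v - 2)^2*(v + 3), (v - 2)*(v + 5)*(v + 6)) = v - 2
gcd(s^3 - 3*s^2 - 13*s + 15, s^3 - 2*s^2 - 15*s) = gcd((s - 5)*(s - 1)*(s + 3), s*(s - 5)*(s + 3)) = s^2 - 2*s - 15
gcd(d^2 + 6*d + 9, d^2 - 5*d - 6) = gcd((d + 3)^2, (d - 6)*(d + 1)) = 1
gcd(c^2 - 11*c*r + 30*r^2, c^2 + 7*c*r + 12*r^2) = 1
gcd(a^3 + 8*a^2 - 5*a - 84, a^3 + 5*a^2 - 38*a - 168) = a^2 + 11*a + 28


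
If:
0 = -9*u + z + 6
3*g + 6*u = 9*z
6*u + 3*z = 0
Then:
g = -48/11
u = 6/11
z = -12/11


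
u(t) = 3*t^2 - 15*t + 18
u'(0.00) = -15.00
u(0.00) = 18.00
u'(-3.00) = -33.00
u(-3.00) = 90.00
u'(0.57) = -11.58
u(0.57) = 10.42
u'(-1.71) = -25.26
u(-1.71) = 52.42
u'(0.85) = -9.90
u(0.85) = 7.42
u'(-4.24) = -40.44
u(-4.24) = 135.53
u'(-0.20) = -16.20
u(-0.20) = 21.12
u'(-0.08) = -15.48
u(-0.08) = 19.22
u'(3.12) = 3.72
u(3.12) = 0.40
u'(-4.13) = -39.78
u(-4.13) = 131.12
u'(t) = 6*t - 15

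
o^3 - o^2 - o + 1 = (o - 1)^2*(o + 1)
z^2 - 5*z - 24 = (z - 8)*(z + 3)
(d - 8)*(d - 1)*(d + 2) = d^3 - 7*d^2 - 10*d + 16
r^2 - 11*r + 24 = (r - 8)*(r - 3)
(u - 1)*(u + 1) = u^2 - 1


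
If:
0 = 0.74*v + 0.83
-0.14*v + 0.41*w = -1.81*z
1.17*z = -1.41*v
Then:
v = -1.12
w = -6.35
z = 1.35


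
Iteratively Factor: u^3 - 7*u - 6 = (u - 3)*(u^2 + 3*u + 2) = (u - 3)*(u + 1)*(u + 2)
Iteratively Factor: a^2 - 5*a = (a - 5)*(a)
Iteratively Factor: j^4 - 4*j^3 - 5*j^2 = (j + 1)*(j^3 - 5*j^2) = j*(j + 1)*(j^2 - 5*j) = j^2*(j + 1)*(j - 5)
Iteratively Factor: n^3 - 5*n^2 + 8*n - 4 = (n - 1)*(n^2 - 4*n + 4) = (n - 2)*(n - 1)*(n - 2)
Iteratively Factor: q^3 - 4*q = (q - 2)*(q^2 + 2*q) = q*(q - 2)*(q + 2)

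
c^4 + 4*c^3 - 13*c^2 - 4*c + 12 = (c - 2)*(c - 1)*(c + 1)*(c + 6)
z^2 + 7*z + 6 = (z + 1)*(z + 6)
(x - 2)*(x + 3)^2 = x^3 + 4*x^2 - 3*x - 18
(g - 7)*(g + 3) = g^2 - 4*g - 21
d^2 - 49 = (d - 7)*(d + 7)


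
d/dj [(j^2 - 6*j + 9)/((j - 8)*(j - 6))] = 2*(-4*j^2 + 39*j - 81)/(j^4 - 28*j^3 + 292*j^2 - 1344*j + 2304)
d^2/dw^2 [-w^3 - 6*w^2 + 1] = -6*w - 12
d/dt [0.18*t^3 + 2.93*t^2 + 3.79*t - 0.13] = 0.54*t^2 + 5.86*t + 3.79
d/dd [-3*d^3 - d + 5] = -9*d^2 - 1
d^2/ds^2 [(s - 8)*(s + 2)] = 2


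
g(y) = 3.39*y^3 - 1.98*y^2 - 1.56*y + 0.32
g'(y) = 10.17*y^2 - 3.96*y - 1.56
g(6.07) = 676.07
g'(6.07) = 349.12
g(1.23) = 1.71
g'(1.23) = 8.96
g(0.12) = 0.11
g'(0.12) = -1.89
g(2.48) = 35.98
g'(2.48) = 51.17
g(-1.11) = -5.02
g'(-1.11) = 15.37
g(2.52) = 38.07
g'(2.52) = 53.04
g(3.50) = 115.95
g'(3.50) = 109.16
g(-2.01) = -32.07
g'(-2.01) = 47.49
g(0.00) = 0.32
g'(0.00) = -1.56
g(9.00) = 2297.21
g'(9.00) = 786.57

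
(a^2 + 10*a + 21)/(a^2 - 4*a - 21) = (a + 7)/(a - 7)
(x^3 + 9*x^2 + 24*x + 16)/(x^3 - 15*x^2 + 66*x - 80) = (x^3 + 9*x^2 + 24*x + 16)/(x^3 - 15*x^2 + 66*x - 80)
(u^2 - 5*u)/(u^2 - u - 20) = u/(u + 4)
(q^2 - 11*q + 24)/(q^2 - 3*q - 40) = (q - 3)/(q + 5)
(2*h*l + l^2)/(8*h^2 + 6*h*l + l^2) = l/(4*h + l)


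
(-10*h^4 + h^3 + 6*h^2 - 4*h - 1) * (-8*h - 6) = 80*h^5 + 52*h^4 - 54*h^3 - 4*h^2 + 32*h + 6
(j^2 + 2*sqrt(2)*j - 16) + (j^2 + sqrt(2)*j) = 2*j^2 + 3*sqrt(2)*j - 16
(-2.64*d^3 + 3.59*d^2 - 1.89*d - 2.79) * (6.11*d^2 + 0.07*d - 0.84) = -16.1304*d^5 + 21.7501*d^4 - 9.079*d^3 - 20.1948*d^2 + 1.3923*d + 2.3436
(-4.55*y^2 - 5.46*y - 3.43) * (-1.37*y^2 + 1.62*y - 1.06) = 6.2335*y^4 + 0.1092*y^3 + 0.676900000000001*y^2 + 0.231*y + 3.6358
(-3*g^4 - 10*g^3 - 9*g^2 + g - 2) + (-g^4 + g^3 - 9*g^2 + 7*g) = -4*g^4 - 9*g^3 - 18*g^2 + 8*g - 2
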